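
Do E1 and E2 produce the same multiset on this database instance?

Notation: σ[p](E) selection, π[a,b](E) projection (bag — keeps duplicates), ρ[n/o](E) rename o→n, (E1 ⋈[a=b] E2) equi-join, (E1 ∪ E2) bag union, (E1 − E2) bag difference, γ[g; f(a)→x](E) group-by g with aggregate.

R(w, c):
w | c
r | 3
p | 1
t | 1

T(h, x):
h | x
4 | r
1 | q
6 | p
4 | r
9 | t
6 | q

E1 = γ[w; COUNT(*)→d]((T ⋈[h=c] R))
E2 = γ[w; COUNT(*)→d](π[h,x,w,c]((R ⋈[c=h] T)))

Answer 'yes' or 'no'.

E1 stepwise |·|:
  T → 6
  R → 3
  (T ⋈[h=c] R) → 2
  γ[w; COUNT(*)→d]((T ⋈[h=c] R)) → 2
E2 stepwise |·|:
  R → 3
  T → 6
  (R ⋈[c=h] T) → 2
  π[h,x,w,c]((R ⋈[c=h] T)) → 2
  γ[w; COUNT(*)→d](π[h,x,w,c]((R ⋈[c=h] T))) → 2

E1 and E2 produce the same multiset:
w | d
p | 1
t | 1

yes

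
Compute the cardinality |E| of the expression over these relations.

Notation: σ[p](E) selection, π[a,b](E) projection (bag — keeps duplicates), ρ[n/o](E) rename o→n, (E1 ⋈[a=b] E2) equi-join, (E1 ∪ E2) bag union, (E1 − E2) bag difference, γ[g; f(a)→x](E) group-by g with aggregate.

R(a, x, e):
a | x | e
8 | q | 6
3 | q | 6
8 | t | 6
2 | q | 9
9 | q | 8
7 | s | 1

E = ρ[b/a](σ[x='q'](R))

Row counts bottom-up:
  R → 6
  σ[x='q'](R) → 4
  ρ[b/a](σ[x='q'](R)) → 4

|E| = 4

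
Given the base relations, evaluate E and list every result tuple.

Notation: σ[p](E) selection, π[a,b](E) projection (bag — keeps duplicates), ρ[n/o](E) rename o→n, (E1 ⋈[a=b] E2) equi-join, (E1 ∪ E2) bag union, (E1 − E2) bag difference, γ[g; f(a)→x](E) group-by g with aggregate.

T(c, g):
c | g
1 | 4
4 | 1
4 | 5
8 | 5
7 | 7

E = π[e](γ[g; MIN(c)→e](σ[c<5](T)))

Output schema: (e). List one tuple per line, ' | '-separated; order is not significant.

Stepwise |·|:
  T → 5
  σ[c<5](T) → 3
  γ[g; MIN(c)→e](σ[c<5](T)) → 3
  π[e](γ[g; MIN(c)→e](σ[c<5](T))) → 3

== RESULT ==
e
1
4
4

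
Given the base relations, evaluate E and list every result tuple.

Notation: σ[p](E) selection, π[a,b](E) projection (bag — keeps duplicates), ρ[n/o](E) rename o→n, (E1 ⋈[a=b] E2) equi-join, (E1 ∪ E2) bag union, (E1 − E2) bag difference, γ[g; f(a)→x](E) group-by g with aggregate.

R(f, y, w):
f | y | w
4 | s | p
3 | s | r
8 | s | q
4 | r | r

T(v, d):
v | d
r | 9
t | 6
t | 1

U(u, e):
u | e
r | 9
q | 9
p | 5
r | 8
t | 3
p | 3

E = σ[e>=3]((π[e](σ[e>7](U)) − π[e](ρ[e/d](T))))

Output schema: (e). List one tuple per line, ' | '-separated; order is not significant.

Subexpression sizes:
  U → 6
  σ[e>7](U) → 3
  π[e](σ[e>7](U)) → 3
  T → 3
  ρ[e/d](T) → 3
  π[e](ρ[e/d](T)) → 3
  (π[e](σ[e>7](U)) − π[e](ρ[e/d](T))) → 2
  σ[e>=3]((π[e](σ[e>7](U)) − π[e](ρ[e/d](T)))) → 2

== RESULT ==
e
8
9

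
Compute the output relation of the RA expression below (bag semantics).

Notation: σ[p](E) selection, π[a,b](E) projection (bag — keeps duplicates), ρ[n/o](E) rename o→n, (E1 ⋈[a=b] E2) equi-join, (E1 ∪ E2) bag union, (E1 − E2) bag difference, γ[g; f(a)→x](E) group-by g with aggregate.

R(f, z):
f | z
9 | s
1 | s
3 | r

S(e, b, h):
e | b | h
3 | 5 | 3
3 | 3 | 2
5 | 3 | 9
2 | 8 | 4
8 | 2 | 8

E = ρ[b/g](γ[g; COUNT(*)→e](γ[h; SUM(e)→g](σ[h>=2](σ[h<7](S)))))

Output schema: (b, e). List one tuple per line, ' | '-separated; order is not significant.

Stepwise |·|:
  S → 5
  σ[h<7](S) → 3
  σ[h>=2](σ[h<7](S)) → 3
  γ[h; SUM(e)→g](σ[h>=2](σ[h<7](S))) → 3
  γ[g; COUNT(*)→e](γ[h; SUM(e)→g](σ[h>=2](σ[h<7](S)))) → 2
  ρ[b/g](γ[g; COUNT(*)→e](γ[h; SUM(e)→g](σ[h>=2](σ[h<7](S))))) → 2

== RESULT ==
b | e
2 | 1
3 | 2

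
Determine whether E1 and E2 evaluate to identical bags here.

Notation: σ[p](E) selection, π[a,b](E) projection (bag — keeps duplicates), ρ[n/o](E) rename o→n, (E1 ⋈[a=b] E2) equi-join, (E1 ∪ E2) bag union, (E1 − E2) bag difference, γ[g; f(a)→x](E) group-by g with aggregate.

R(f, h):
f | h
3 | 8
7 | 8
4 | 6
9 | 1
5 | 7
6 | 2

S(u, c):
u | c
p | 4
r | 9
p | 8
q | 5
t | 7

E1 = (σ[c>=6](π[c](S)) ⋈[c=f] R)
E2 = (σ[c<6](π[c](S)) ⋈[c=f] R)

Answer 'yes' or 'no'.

E1 stepwise |·|:
  S → 5
  π[c](S) → 5
  σ[c>=6](π[c](S)) → 3
  R → 6
  (σ[c>=6](π[c](S)) ⋈[c=f] R) → 2
E2 stepwise |·|:
  S → 5
  π[c](S) → 5
  σ[c<6](π[c](S)) → 2
  R → 6
  (σ[c<6](π[c](S)) ⋈[c=f] R) → 2

E1 result:
c | f | h
7 | 7 | 8
9 | 9 | 1
E2 result:
c | f | h
4 | 4 | 6
5 | 5 | 7
Witness: (9, 9, 1) appears 1× in E1 but 0× in E2.

no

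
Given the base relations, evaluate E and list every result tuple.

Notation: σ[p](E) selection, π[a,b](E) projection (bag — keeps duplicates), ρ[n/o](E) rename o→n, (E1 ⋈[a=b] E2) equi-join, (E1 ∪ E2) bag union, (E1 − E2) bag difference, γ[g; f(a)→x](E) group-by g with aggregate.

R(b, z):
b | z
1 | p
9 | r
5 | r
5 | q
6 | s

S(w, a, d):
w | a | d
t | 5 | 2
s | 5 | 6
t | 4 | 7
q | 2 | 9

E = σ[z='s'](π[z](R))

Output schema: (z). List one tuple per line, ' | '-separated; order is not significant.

Subexpression sizes:
  R → 5
  π[z](R) → 5
  σ[z='s'](π[z](R)) → 1

== RESULT ==
z
s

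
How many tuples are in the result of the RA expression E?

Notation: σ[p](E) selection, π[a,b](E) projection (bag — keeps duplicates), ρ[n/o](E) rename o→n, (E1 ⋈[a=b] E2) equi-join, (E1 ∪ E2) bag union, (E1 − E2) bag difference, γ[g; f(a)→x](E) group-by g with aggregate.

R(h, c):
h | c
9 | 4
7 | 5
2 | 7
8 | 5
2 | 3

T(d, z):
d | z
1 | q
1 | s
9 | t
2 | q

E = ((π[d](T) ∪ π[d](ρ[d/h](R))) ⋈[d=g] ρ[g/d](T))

Subexpression sizes:
  T → 4
  π[d](T) → 4
  R → 5
  ρ[d/h](R) → 5
  π[d](ρ[d/h](R)) → 5
  (π[d](T) ∪ π[d](ρ[d/h](R))) → 9
  T → 4
  ρ[g/d](T) → 4
  ((π[d](T) ∪ π[d](ρ[d/h](R))) ⋈[d=g] ρ[g/d](T)) → 9

|E| = 9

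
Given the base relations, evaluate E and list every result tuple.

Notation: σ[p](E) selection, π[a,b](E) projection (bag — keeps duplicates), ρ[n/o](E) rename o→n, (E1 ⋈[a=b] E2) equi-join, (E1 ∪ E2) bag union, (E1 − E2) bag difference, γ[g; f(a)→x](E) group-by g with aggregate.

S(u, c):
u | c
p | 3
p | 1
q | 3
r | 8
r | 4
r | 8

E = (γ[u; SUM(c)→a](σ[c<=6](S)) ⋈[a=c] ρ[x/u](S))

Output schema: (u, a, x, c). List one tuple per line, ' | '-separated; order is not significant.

Subexpression sizes:
  S → 6
  σ[c<=6](S) → 4
  γ[u; SUM(c)→a](σ[c<=6](S)) → 3
  S → 6
  ρ[x/u](S) → 6
  (γ[u; SUM(c)→a](σ[c<=6](S)) ⋈[a=c] ρ[x/u](S)) → 4

== RESULT ==
u | a | x | c
p | 4 | r | 4
q | 3 | p | 3
q | 3 | q | 3
r | 4 | r | 4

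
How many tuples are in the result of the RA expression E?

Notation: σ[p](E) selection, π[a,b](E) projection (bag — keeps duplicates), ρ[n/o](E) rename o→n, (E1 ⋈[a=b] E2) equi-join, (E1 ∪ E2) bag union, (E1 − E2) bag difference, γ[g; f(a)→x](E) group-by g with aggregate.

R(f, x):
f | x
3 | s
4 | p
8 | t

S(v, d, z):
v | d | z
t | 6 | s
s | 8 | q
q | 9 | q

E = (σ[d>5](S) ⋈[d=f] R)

Stepwise |·|:
  S → 3
  σ[d>5](S) → 3
  R → 3
  (σ[d>5](S) ⋈[d=f] R) → 1

|E| = 1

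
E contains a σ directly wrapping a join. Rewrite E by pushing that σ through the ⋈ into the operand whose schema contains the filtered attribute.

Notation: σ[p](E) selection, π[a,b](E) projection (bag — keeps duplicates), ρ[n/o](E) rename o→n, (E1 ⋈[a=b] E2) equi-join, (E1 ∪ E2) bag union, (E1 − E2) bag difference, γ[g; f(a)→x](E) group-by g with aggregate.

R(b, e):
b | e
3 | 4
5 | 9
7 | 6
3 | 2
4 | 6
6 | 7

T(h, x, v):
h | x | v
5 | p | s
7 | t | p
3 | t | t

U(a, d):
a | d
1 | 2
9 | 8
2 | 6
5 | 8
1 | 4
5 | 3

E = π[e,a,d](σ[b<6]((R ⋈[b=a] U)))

σ filters on b, owned by the left side.
E' = π[e,a,d]((σ[b<6](R) ⋈[b=a] U))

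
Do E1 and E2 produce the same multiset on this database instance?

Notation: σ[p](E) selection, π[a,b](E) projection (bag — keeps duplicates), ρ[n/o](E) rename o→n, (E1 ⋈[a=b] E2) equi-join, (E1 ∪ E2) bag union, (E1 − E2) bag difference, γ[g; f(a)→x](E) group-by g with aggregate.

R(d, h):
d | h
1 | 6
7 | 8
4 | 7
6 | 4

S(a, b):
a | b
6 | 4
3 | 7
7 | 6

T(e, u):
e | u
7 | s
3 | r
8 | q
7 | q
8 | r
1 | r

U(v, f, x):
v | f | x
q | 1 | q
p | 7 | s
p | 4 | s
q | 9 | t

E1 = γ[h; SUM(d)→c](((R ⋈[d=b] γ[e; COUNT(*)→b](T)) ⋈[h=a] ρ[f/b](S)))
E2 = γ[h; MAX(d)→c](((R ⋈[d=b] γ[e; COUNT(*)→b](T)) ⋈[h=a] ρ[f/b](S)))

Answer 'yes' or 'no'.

E1 row counts bottom-up:
  R → 4
  T → 6
  γ[e; COUNT(*)→b](T) → 4
  (R ⋈[d=b] γ[e; COUNT(*)→b](T)) → 2
  S → 3
  ρ[f/b](S) → 3
  ((R ⋈[d=b] γ[e; COUNT(*)→b](T)) ⋈[h=a] ρ[f/b](S)) → 2
  γ[h; SUM(d)→c](((R ⋈[d=b] γ[e; COUNT(*)→b](T)) ⋈[h=a] ρ[f/b](S))) → 1
E2 row counts bottom-up:
  R → 4
  T → 6
  γ[e; COUNT(*)→b](T) → 4
  (R ⋈[d=b] γ[e; COUNT(*)→b](T)) → 2
  S → 3
  ρ[f/b](S) → 3
  ((R ⋈[d=b] γ[e; COUNT(*)→b](T)) ⋈[h=a] ρ[f/b](S)) → 2
  γ[h; MAX(d)→c](((R ⋈[d=b] γ[e; COUNT(*)→b](T)) ⋈[h=a] ρ[f/b](S))) → 1

E1 result:
h | c
6 | 2
E2 result:
h | c
6 | 1
Witness: (6, 1) appears 0× in E1 but 1× in E2.

no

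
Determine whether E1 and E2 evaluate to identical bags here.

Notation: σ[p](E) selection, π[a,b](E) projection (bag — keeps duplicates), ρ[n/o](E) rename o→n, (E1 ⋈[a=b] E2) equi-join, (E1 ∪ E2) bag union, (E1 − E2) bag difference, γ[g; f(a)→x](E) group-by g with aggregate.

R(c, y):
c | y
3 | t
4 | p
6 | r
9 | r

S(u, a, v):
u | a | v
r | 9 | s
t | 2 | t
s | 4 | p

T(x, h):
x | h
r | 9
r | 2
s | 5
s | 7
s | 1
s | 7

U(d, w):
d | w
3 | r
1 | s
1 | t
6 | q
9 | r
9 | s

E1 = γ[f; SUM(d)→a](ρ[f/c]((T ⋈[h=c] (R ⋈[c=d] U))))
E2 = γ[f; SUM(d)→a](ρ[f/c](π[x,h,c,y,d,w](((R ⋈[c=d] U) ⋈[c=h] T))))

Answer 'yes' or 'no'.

E1 per-node cardinality:
  T → 6
  R → 4
  U → 6
  (R ⋈[c=d] U) → 4
  (T ⋈[h=c] (R ⋈[c=d] U)) → 2
  ρ[f/c]((T ⋈[h=c] (R ⋈[c=d] U))) → 2
  γ[f; SUM(d)→a](ρ[f/c]((T ⋈[h=c] (R ⋈[c=d] U)))) → 1
E2 per-node cardinality:
  R → 4
  U → 6
  (R ⋈[c=d] U) → 4
  T → 6
  ((R ⋈[c=d] U) ⋈[c=h] T) → 2
  π[x,h,c,y,d,w](((R ⋈[c=d] U) ⋈[c=h] T)) → 2
  ρ[f/c](π[x,h,c,y,d,w](((R ⋈[c=d] U) ⋈[c=h] T))) → 2
  γ[f; SUM(d)→a](ρ[f/c](π[x,h,c,y,d,w](((R ⋈[c=d] U) ⋈[c=h] T)))) → 1

E1 and E2 produce the same multiset:
f | a
9 | 18

yes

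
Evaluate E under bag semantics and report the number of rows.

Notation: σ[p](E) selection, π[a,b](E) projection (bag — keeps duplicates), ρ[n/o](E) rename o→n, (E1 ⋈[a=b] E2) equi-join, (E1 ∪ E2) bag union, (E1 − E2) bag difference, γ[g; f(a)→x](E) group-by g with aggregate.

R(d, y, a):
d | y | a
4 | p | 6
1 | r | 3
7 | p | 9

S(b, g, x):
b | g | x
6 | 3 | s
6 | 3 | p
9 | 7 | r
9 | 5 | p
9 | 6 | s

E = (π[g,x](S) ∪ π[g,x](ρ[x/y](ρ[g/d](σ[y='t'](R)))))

Stepwise |·|:
  S → 5
  π[g,x](S) → 5
  R → 3
  σ[y='t'](R) → 0
  ρ[g/d](σ[y='t'](R)) → 0
  ρ[x/y](ρ[g/d](σ[y='t'](R))) → 0
  π[g,x](ρ[x/y](ρ[g/d](σ[y='t'](R)))) → 0
  (π[g,x](S) ∪ π[g,x](ρ[x/y](ρ[g/d](σ[y='t'](R))))) → 5

|E| = 5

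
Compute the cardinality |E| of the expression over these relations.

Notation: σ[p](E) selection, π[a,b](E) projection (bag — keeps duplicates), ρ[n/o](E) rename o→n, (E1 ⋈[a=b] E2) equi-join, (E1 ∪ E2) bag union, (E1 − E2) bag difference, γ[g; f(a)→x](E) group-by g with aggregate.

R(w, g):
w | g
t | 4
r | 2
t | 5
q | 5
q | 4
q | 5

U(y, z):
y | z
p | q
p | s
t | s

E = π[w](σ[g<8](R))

Stepwise |·|:
  R → 6
  σ[g<8](R) → 6
  π[w](σ[g<8](R)) → 6

|E| = 6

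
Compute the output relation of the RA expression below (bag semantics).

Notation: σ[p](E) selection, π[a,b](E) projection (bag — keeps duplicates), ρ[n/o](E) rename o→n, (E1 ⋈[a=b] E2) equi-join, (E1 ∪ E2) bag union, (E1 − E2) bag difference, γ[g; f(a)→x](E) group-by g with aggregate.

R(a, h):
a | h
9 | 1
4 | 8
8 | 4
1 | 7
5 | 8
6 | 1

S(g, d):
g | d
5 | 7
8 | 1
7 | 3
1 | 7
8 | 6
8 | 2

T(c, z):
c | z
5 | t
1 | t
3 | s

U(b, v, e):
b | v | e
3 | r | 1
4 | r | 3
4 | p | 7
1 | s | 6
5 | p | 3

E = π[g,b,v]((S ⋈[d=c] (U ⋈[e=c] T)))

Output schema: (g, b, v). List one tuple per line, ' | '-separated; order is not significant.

Subexpression sizes:
  S → 6
  U → 5
  T → 3
  (U ⋈[e=c] T) → 3
  (S ⋈[d=c] (U ⋈[e=c] T)) → 3
  π[g,b,v]((S ⋈[d=c] (U ⋈[e=c] T))) → 3

== RESULT ==
g | b | v
7 | 4 | r
7 | 5 | p
8 | 3 | r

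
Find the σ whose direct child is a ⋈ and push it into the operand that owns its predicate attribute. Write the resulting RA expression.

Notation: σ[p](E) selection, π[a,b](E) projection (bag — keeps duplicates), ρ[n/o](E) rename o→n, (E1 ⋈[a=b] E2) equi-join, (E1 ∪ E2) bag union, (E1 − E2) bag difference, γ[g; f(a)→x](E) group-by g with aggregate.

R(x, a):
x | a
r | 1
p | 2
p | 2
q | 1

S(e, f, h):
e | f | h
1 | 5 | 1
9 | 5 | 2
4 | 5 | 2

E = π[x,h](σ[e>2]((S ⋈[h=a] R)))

σ filters on e, owned by the left side.
E' = π[x,h]((σ[e>2](S) ⋈[h=a] R))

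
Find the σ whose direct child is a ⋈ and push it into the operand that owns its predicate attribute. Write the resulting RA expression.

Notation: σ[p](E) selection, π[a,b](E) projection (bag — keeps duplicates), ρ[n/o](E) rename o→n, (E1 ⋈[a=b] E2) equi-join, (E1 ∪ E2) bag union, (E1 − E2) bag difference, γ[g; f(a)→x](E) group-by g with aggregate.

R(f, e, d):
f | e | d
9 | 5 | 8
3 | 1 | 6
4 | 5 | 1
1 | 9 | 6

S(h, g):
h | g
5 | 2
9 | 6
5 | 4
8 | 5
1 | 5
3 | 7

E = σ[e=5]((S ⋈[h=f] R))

σ filters on e, owned by the right side.
E' = (S ⋈[h=f] σ[e=5](R))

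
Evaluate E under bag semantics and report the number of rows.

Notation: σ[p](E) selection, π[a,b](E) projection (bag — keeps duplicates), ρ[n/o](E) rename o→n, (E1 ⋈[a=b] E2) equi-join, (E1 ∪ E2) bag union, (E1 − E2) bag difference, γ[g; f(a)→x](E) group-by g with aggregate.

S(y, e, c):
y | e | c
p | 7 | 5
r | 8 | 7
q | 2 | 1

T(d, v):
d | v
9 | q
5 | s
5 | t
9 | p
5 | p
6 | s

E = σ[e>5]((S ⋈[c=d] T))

Row counts bottom-up:
  S → 3
  T → 6
  (S ⋈[c=d] T) → 3
  σ[e>5]((S ⋈[c=d] T)) → 3

|E| = 3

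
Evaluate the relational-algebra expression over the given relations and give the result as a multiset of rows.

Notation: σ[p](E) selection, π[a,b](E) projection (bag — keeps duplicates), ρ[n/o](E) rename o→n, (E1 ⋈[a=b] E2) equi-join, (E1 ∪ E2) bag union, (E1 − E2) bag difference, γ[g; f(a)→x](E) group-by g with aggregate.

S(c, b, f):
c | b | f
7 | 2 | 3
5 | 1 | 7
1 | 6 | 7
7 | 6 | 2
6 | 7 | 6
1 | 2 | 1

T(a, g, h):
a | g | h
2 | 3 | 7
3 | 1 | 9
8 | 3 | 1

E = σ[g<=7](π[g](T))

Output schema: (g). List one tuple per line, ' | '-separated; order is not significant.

Per-node cardinality:
  T → 3
  π[g](T) → 3
  σ[g<=7](π[g](T)) → 3

== RESULT ==
g
1
3
3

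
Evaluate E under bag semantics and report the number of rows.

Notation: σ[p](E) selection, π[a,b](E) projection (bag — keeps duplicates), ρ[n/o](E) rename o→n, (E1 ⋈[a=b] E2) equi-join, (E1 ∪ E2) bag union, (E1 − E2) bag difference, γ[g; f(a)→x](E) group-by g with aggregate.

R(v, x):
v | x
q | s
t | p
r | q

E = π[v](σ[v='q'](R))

Subexpression sizes:
  R → 3
  σ[v='q'](R) → 1
  π[v](σ[v='q'](R)) → 1

|E| = 1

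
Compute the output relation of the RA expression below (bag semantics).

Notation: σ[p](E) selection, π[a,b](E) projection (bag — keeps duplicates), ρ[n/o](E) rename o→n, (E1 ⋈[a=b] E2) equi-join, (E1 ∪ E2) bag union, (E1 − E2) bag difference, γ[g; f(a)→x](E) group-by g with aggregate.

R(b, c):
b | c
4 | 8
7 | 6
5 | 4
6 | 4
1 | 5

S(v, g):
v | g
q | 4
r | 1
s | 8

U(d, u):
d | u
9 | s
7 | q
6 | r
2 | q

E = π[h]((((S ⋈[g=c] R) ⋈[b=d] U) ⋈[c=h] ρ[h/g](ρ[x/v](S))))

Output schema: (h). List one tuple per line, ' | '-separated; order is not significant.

Stepwise |·|:
  S → 3
  R → 5
  (S ⋈[g=c] R) → 3
  U → 4
  ((S ⋈[g=c] R) ⋈[b=d] U) → 1
  S → 3
  ρ[x/v](S) → 3
  ρ[h/g](ρ[x/v](S)) → 3
  (((S ⋈[g=c] R) ⋈[b=d] U) ⋈[c=h] ρ[h/g](ρ[x/v](S))) → 1
  π[h]((((S ⋈[g=c] R) ⋈[b=d] U) ⋈[c=h] ρ[h/g](ρ[x/v](S)))) → 1

== RESULT ==
h
4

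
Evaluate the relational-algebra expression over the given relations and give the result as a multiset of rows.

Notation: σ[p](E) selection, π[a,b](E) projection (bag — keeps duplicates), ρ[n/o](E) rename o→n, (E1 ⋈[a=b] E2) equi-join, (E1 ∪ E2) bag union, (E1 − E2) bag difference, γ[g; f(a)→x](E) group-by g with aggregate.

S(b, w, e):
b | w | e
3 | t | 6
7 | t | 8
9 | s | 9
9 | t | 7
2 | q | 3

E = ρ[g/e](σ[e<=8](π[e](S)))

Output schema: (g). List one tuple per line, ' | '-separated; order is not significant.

Row counts bottom-up:
  S → 5
  π[e](S) → 5
  σ[e<=8](π[e](S)) → 4
  ρ[g/e](σ[e<=8](π[e](S))) → 4

== RESULT ==
g
3
6
7
8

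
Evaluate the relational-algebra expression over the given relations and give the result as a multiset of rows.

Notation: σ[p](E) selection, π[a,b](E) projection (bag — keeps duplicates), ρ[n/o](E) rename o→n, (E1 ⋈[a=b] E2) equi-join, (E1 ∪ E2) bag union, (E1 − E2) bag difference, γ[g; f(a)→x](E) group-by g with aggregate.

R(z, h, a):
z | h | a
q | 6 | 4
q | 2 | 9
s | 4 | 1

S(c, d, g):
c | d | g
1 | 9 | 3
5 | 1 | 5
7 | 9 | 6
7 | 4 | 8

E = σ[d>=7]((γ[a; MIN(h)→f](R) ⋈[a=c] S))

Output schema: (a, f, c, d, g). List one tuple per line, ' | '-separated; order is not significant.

Row counts bottom-up:
  R → 3
  γ[a; MIN(h)→f](R) → 3
  S → 4
  (γ[a; MIN(h)→f](R) ⋈[a=c] S) → 1
  σ[d>=7]((γ[a; MIN(h)→f](R) ⋈[a=c] S)) → 1

== RESULT ==
a | f | c | d | g
1 | 4 | 1 | 9 | 3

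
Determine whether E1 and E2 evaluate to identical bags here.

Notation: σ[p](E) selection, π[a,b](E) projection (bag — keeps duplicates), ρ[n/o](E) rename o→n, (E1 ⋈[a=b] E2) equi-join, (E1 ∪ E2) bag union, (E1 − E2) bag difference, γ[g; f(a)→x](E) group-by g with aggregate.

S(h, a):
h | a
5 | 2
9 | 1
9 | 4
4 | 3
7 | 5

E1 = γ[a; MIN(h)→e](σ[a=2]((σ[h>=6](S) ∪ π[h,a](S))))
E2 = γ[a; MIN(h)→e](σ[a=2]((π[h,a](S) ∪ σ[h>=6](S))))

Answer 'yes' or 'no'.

E1 row counts bottom-up:
  S → 5
  σ[h>=6](S) → 3
  S → 5
  π[h,a](S) → 5
  (σ[h>=6](S) ∪ π[h,a](S)) → 8
  σ[a=2]((σ[h>=6](S) ∪ π[h,a](S))) → 1
  γ[a; MIN(h)→e](σ[a=2]((σ[h>=6](S) ∪ π[h,a](S)))) → 1
E2 row counts bottom-up:
  S → 5
  π[h,a](S) → 5
  S → 5
  σ[h>=6](S) → 3
  (π[h,a](S) ∪ σ[h>=6](S)) → 8
  σ[a=2]((π[h,a](S) ∪ σ[h>=6](S))) → 1
  γ[a; MIN(h)→e](σ[a=2]((π[h,a](S) ∪ σ[h>=6](S)))) → 1

E1 and E2 produce the same multiset:
a | e
2 | 5

yes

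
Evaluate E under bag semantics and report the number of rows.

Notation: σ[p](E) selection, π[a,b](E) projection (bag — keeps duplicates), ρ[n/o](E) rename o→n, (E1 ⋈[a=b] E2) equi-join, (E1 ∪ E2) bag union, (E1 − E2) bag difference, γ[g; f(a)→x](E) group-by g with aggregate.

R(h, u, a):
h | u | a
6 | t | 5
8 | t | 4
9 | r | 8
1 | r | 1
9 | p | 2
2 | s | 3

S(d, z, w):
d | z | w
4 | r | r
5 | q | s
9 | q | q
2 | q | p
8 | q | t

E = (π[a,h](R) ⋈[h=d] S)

Subexpression sizes:
  R → 6
  π[a,h](R) → 6
  S → 5
  (π[a,h](R) ⋈[h=d] S) → 4

|E| = 4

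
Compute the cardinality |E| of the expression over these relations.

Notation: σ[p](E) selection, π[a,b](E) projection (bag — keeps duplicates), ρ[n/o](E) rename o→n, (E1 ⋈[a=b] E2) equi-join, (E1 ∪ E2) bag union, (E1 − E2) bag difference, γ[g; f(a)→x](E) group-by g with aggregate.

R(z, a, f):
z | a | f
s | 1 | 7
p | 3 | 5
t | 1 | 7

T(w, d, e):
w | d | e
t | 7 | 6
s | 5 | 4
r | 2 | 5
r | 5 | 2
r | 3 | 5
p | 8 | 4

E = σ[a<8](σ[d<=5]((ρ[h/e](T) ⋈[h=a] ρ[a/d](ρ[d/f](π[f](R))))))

Subexpression sizes:
  T → 6
  ρ[h/e](T) → 6
  R → 3
  π[f](R) → 3
  ρ[d/f](π[f](R)) → 3
  ρ[a/d](ρ[d/f](π[f](R))) → 3
  (ρ[h/e](T) ⋈[h=a] ρ[a/d](ρ[d/f](π[f](R)))) → 2
  σ[d<=5]((ρ[h/e](T) ⋈[h=a] ρ[a/d](ρ[d/f](π[f](R))))) → 2
  σ[a<8](σ[d<=5]((ρ[h/e](T) ⋈[h=a] ρ[a/d](ρ[d/f](π[f](R)))))) → 2

|E| = 2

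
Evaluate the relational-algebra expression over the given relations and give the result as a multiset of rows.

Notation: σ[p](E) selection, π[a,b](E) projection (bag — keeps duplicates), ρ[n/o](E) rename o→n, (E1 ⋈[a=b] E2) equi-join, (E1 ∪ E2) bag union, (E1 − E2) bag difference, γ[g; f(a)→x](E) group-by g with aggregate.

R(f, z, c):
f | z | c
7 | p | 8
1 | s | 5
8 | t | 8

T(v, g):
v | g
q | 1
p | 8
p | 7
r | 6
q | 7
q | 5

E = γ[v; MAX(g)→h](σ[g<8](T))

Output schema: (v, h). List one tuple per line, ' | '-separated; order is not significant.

Stepwise |·|:
  T → 6
  σ[g<8](T) → 5
  γ[v; MAX(g)→h](σ[g<8](T)) → 3

== RESULT ==
v | h
p | 7
q | 7
r | 6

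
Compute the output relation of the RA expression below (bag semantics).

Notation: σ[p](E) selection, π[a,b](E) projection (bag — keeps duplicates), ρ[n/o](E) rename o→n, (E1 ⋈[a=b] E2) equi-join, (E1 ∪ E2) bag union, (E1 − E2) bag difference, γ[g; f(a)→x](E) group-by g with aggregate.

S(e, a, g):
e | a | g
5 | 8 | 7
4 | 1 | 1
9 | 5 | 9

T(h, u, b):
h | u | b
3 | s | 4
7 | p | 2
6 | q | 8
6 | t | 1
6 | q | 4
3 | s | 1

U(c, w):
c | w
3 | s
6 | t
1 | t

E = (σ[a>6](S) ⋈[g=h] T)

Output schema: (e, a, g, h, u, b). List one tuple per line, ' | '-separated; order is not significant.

Per-node cardinality:
  S → 3
  σ[a>6](S) → 1
  T → 6
  (σ[a>6](S) ⋈[g=h] T) → 1

== RESULT ==
e | a | g | h | u | b
5 | 8 | 7 | 7 | p | 2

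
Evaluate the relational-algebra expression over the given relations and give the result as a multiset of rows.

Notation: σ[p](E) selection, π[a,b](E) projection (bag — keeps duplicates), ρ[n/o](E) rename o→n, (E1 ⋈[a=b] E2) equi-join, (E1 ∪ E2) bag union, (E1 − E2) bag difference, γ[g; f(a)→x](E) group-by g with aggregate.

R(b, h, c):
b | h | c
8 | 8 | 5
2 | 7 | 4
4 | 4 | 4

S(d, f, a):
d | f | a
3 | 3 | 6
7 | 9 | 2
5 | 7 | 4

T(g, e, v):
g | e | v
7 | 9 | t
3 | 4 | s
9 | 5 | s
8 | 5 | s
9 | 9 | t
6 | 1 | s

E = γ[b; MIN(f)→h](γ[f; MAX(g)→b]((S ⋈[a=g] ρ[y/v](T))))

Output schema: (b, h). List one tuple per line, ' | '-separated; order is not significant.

Subexpression sizes:
  S → 3
  T → 6
  ρ[y/v](T) → 6
  (S ⋈[a=g] ρ[y/v](T)) → 1
  γ[f; MAX(g)→b]((S ⋈[a=g] ρ[y/v](T))) → 1
  γ[b; MIN(f)→h](γ[f; MAX(g)→b]((S ⋈[a=g] ρ[y/v](T)))) → 1

== RESULT ==
b | h
6 | 3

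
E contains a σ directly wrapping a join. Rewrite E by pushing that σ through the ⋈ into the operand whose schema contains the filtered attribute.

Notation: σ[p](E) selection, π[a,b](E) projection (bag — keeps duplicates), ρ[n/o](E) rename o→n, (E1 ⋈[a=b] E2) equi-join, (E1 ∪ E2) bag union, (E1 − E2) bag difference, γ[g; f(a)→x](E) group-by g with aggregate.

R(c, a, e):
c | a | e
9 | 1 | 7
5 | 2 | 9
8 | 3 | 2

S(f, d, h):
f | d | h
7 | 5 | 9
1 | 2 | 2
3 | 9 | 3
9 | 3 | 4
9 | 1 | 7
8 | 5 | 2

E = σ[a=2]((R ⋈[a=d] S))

σ filters on a, owned by the left side.
E' = (σ[a=2](R) ⋈[a=d] S)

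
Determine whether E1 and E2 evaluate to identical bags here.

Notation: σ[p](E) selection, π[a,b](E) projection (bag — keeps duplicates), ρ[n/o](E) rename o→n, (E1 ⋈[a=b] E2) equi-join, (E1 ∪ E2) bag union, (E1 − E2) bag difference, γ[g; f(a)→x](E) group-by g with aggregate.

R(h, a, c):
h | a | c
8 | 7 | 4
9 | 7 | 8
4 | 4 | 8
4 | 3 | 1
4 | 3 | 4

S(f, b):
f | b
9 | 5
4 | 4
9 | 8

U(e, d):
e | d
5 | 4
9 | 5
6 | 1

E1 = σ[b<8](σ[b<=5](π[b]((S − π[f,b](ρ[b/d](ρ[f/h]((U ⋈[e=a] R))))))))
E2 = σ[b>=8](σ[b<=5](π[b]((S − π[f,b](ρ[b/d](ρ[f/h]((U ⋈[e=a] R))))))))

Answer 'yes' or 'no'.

E1 stepwise |·|:
  S → 3
  U → 3
  R → 5
  (U ⋈[e=a] R) → 0
  ρ[f/h]((U ⋈[e=a] R)) → 0
  ρ[b/d](ρ[f/h]((U ⋈[e=a] R))) → 0
  π[f,b](ρ[b/d](ρ[f/h]((U ⋈[e=a] R)))) → 0
  (S − π[f,b](ρ[b/d](ρ[f/h]((U ⋈[e=a] R))))) → 3
  π[b]((S − π[f,b](ρ[b/d](ρ[f/h]((U ⋈[e=a] R)))))) → 3
  σ[b<=5](π[b]((S − π[f,b](ρ[b/d](ρ[f/h]((U ⋈[e=a] R))))))) → 2
  σ[b<8](σ[b<=5](π[b]((S − π[f,b](ρ[b/d](ρ[f/h]((U ⋈[e=a] R)))))))) → 2
E2 stepwise |·|:
  S → 3
  U → 3
  R → 5
  (U ⋈[e=a] R) → 0
  ρ[f/h]((U ⋈[e=a] R)) → 0
  ρ[b/d](ρ[f/h]((U ⋈[e=a] R))) → 0
  π[f,b](ρ[b/d](ρ[f/h]((U ⋈[e=a] R)))) → 0
  (S − π[f,b](ρ[b/d](ρ[f/h]((U ⋈[e=a] R))))) → 3
  π[b]((S − π[f,b](ρ[b/d](ρ[f/h]((U ⋈[e=a] R)))))) → 3
  σ[b<=5](π[b]((S − π[f,b](ρ[b/d](ρ[f/h]((U ⋈[e=a] R))))))) → 2
  σ[b>=8](σ[b<=5](π[b]((S − π[f,b](ρ[b/d](ρ[f/h]((U ⋈[e=a] R)))))))) → 0

E1 result:
b
4
5
E2 result:
b
(0 rows)
Witness: (4,) appears 1× in E1 but 0× in E2.

no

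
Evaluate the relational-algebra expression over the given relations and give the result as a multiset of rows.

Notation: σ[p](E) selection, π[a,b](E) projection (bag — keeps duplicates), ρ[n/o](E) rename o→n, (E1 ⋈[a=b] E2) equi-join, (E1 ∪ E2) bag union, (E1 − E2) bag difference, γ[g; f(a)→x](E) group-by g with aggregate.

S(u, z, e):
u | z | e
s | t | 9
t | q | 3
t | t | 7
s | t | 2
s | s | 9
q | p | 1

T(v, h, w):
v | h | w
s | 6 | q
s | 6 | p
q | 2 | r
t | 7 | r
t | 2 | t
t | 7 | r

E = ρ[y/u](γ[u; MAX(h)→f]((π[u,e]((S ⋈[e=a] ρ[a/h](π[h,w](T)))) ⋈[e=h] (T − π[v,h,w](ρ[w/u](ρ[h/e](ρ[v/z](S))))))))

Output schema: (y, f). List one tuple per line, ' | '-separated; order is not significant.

Stepwise |·|:
  S → 6
  T → 6
  π[h,w](T) → 6
  ρ[a/h](π[h,w](T)) → 6
  (S ⋈[e=a] ρ[a/h](π[h,w](T))) → 4
  π[u,e]((S ⋈[e=a] ρ[a/h](π[h,w](T)))) → 4
  T → 6
  S → 6
  ρ[v/z](S) → 6
  ρ[h/e](ρ[v/z](S)) → 6
  ρ[w/u](ρ[h/e](ρ[v/z](S))) → 6
  π[v,h,w](ρ[w/u](ρ[h/e](ρ[v/z](S)))) → 6
  (T − π[v,h,w](ρ[w/u](ρ[h/e](ρ[v/z](S))))) → 6
  (π[u,e]((S ⋈[e=a] ρ[a/h](π[h,w](T)))) ⋈[e=h] (T − π[v,h,w](ρ[w/u](ρ[h/e](ρ[v/z](S)))))) → 8
  γ[u; MAX(h)→f]((π[u,e]((S ⋈[e=a] ρ[a/h](π[h,w](T)))) ⋈[e=h] (T − π[v,h,w](ρ[w/u](ρ[h/e](ρ[v/z](S))))))) → 2
  ρ[y/u](γ[u; MAX(h)→f]((π[u,e]((S ⋈[e=a] ρ[a/h](π[h,w](T)))) ⋈[e=h] (T − π[v,h,w](ρ[w/u](ρ[h/e](ρ[v/z](S)))))))) → 2

== RESULT ==
y | f
s | 2
t | 7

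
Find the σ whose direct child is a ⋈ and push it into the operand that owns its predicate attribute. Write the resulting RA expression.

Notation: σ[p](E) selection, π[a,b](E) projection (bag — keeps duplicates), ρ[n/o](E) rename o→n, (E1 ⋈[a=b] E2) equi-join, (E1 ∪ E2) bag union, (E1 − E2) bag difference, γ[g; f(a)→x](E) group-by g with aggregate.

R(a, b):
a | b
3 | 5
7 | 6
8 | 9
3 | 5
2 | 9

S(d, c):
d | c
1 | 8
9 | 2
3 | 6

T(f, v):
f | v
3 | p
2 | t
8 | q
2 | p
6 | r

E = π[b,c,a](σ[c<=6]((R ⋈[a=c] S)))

σ filters on c, owned by the right side.
E' = π[b,c,a]((R ⋈[a=c] σ[c<=6](S)))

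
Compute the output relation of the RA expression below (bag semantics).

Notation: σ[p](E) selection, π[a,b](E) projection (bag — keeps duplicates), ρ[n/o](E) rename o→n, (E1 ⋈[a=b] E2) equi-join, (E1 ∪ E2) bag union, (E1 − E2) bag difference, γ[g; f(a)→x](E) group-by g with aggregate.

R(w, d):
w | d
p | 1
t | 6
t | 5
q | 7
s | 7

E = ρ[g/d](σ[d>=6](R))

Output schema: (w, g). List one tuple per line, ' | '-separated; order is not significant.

Stepwise |·|:
  R → 5
  σ[d>=6](R) → 3
  ρ[g/d](σ[d>=6](R)) → 3

== RESULT ==
w | g
q | 7
s | 7
t | 6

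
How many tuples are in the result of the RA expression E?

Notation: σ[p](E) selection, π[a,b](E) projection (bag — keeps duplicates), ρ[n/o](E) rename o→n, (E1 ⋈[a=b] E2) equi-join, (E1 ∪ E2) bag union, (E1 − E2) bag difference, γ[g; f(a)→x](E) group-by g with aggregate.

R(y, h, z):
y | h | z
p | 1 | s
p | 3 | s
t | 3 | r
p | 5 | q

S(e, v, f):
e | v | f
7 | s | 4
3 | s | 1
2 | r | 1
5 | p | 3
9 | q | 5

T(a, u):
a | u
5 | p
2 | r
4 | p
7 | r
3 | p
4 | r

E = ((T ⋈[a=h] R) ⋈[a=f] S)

Per-node cardinality:
  T → 6
  R → 4
  (T ⋈[a=h] R) → 3
  S → 5
  ((T ⋈[a=h] R) ⋈[a=f] S) → 3

|E| = 3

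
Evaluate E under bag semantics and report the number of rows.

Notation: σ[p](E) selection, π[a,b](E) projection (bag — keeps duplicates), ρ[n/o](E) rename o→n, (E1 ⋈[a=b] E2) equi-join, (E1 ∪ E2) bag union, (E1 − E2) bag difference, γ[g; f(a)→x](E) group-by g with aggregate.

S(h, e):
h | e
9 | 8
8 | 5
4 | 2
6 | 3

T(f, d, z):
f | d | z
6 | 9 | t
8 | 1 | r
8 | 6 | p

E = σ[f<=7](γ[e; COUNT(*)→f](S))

Subexpression sizes:
  S → 4
  γ[e; COUNT(*)→f](S) → 4
  σ[f<=7](γ[e; COUNT(*)→f](S)) → 4

|E| = 4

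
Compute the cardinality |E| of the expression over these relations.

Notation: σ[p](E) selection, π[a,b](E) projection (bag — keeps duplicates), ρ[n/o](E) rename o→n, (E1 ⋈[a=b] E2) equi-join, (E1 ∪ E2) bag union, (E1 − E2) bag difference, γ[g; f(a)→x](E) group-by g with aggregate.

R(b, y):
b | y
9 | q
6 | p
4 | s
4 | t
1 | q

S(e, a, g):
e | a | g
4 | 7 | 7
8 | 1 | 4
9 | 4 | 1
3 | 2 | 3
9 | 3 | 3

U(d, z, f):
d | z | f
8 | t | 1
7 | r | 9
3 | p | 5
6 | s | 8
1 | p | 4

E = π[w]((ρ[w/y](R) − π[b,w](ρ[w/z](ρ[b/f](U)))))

Subexpression sizes:
  R → 5
  ρ[w/y](R) → 5
  U → 5
  ρ[b/f](U) → 5
  ρ[w/z](ρ[b/f](U)) → 5
  π[b,w](ρ[w/z](ρ[b/f](U))) → 5
  (ρ[w/y](R) − π[b,w](ρ[w/z](ρ[b/f](U)))) → 5
  π[w]((ρ[w/y](R) − π[b,w](ρ[w/z](ρ[b/f](U))))) → 5

|E| = 5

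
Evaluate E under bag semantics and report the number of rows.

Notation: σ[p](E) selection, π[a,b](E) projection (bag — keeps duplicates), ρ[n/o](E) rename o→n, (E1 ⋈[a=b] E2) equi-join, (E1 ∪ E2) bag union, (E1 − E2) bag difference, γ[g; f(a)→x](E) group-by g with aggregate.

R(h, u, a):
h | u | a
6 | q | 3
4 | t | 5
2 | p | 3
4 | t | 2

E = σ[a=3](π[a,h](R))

Stepwise |·|:
  R → 4
  π[a,h](R) → 4
  σ[a=3](π[a,h](R)) → 2

|E| = 2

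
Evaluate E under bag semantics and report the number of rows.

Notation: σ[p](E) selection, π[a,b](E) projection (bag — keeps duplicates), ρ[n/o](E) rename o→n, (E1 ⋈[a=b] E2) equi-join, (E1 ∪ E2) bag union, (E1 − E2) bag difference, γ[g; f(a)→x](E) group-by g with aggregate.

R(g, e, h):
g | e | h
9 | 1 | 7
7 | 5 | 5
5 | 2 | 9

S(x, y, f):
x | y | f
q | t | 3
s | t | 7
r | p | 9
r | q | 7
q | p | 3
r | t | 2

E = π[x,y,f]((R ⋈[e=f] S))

Per-node cardinality:
  R → 3
  S → 6
  (R ⋈[e=f] S) → 1
  π[x,y,f]((R ⋈[e=f] S)) → 1

|E| = 1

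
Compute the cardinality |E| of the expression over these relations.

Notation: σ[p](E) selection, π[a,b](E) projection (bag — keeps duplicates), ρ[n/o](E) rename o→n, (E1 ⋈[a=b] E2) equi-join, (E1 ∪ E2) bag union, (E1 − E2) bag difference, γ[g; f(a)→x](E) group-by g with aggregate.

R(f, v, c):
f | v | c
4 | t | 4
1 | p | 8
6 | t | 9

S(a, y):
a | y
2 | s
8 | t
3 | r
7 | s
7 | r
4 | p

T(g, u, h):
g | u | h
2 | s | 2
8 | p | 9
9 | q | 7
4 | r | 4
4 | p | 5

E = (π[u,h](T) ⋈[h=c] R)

Stepwise |·|:
  T → 5
  π[u,h](T) → 5
  R → 3
  (π[u,h](T) ⋈[h=c] R) → 2

|E| = 2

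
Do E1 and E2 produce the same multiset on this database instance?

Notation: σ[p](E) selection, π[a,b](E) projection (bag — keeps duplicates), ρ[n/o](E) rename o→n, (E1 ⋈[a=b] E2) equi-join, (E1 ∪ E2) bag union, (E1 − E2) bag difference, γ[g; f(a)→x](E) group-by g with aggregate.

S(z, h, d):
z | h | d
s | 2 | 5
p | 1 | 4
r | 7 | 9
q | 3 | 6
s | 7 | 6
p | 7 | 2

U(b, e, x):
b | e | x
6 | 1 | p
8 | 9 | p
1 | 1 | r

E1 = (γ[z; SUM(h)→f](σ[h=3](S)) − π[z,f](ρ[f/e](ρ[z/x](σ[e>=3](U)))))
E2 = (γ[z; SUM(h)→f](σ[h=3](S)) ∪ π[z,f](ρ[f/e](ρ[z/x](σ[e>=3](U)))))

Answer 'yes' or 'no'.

E1 row counts bottom-up:
  S → 6
  σ[h=3](S) → 1
  γ[z; SUM(h)→f](σ[h=3](S)) → 1
  U → 3
  σ[e>=3](U) → 1
  ρ[z/x](σ[e>=3](U)) → 1
  ρ[f/e](ρ[z/x](σ[e>=3](U))) → 1
  π[z,f](ρ[f/e](ρ[z/x](σ[e>=3](U)))) → 1
  (γ[z; SUM(h)→f](σ[h=3](S)) − π[z,f](ρ[f/e](ρ[z/x](σ[e>=3](U))))) → 1
E2 row counts bottom-up:
  S → 6
  σ[h=3](S) → 1
  γ[z; SUM(h)→f](σ[h=3](S)) → 1
  U → 3
  σ[e>=3](U) → 1
  ρ[z/x](σ[e>=3](U)) → 1
  ρ[f/e](ρ[z/x](σ[e>=3](U))) → 1
  π[z,f](ρ[f/e](ρ[z/x](σ[e>=3](U)))) → 1
  (γ[z; SUM(h)→f](σ[h=3](S)) ∪ π[z,f](ρ[f/e](ρ[z/x](σ[e>=3](U))))) → 2

E1 result:
z | f
q | 3
E2 result:
z | f
p | 9
q | 3
Witness: ('p', 9) appears 0× in E1 but 1× in E2.

no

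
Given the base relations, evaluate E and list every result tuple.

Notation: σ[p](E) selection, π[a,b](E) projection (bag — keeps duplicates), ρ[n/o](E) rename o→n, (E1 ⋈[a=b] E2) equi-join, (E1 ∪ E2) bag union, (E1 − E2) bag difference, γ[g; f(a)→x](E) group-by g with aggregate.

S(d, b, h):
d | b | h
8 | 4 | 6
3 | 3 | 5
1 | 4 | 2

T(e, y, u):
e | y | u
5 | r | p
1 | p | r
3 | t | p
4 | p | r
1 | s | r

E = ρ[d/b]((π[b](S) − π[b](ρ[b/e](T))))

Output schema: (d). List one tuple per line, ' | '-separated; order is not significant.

Subexpression sizes:
  S → 3
  π[b](S) → 3
  T → 5
  ρ[b/e](T) → 5
  π[b](ρ[b/e](T)) → 5
  (π[b](S) − π[b](ρ[b/e](T))) → 1
  ρ[d/b]((π[b](S) − π[b](ρ[b/e](T)))) → 1

== RESULT ==
d
4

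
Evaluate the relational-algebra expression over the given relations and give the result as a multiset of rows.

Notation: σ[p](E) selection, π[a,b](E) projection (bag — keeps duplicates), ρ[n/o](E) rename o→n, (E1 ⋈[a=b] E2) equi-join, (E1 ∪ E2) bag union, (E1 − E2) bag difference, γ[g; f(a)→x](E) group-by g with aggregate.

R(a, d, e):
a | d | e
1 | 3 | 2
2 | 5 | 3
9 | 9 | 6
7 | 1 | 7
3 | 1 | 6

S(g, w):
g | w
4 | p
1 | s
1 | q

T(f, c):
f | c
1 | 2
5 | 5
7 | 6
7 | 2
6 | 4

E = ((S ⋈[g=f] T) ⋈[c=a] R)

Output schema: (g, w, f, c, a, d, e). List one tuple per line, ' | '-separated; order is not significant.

Subexpression sizes:
  S → 3
  T → 5
  (S ⋈[g=f] T) → 2
  R → 5
  ((S ⋈[g=f] T) ⋈[c=a] R) → 2

== RESULT ==
g | w | f | c | a | d | e
1 | q | 1 | 2 | 2 | 5 | 3
1 | s | 1 | 2 | 2 | 5 | 3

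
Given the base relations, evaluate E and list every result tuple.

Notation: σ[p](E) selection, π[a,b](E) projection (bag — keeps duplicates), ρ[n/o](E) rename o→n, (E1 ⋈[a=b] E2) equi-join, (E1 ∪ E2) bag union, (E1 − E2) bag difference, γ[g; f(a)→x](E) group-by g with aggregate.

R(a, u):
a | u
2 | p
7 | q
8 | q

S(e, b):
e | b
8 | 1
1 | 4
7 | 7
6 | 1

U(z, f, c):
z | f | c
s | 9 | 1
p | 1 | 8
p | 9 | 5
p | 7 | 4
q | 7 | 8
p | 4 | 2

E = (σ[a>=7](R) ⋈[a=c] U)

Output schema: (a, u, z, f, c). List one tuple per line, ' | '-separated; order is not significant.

Per-node cardinality:
  R → 3
  σ[a>=7](R) → 2
  U → 6
  (σ[a>=7](R) ⋈[a=c] U) → 2

== RESULT ==
a | u | z | f | c
8 | q | p | 1 | 8
8 | q | q | 7 | 8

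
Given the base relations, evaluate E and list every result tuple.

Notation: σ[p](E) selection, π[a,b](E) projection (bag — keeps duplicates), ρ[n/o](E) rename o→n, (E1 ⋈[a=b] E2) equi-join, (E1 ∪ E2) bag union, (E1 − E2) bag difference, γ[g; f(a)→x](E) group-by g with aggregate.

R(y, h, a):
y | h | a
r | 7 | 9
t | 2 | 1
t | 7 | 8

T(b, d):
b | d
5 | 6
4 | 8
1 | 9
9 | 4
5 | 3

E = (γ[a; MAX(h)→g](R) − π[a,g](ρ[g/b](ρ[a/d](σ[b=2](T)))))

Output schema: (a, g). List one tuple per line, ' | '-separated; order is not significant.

Subexpression sizes:
  R → 3
  γ[a; MAX(h)→g](R) → 3
  T → 5
  σ[b=2](T) → 0
  ρ[a/d](σ[b=2](T)) → 0
  ρ[g/b](ρ[a/d](σ[b=2](T))) → 0
  π[a,g](ρ[g/b](ρ[a/d](σ[b=2](T)))) → 0
  (γ[a; MAX(h)→g](R) − π[a,g](ρ[g/b](ρ[a/d](σ[b=2](T))))) → 3

== RESULT ==
a | g
1 | 2
8 | 7
9 | 7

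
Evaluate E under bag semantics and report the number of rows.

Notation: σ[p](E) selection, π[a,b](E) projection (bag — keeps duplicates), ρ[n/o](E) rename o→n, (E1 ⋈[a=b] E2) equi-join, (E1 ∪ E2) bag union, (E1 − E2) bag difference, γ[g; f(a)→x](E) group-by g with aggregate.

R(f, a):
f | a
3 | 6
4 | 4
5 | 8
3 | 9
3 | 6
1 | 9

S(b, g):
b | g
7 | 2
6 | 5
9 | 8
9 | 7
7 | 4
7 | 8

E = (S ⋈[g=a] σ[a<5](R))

Stepwise |·|:
  S → 6
  R → 6
  σ[a<5](R) → 1
  (S ⋈[g=a] σ[a<5](R)) → 1

|E| = 1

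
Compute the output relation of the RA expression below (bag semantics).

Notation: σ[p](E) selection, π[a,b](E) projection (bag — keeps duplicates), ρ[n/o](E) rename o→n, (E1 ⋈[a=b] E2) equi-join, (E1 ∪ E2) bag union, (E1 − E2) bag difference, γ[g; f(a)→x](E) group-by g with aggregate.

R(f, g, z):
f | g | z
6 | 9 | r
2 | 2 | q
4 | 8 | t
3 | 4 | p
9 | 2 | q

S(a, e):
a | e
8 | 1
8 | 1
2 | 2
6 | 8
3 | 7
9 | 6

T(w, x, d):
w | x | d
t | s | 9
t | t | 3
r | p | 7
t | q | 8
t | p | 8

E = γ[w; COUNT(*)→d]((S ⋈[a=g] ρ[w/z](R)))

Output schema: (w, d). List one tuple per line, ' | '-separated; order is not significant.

Per-node cardinality:
  S → 6
  R → 5
  ρ[w/z](R) → 5
  (S ⋈[a=g] ρ[w/z](R)) → 5
  γ[w; COUNT(*)→d]((S ⋈[a=g] ρ[w/z](R))) → 3

== RESULT ==
w | d
q | 2
r | 1
t | 2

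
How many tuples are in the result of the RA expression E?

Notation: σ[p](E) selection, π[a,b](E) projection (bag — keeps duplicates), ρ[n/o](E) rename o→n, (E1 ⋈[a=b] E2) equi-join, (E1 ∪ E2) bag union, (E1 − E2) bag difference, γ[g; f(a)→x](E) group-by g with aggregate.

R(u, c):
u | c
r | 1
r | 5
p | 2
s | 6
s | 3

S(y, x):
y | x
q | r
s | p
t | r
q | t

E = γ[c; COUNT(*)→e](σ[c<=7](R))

Subexpression sizes:
  R → 5
  σ[c<=7](R) → 5
  γ[c; COUNT(*)→e](σ[c<=7](R)) → 5

|E| = 5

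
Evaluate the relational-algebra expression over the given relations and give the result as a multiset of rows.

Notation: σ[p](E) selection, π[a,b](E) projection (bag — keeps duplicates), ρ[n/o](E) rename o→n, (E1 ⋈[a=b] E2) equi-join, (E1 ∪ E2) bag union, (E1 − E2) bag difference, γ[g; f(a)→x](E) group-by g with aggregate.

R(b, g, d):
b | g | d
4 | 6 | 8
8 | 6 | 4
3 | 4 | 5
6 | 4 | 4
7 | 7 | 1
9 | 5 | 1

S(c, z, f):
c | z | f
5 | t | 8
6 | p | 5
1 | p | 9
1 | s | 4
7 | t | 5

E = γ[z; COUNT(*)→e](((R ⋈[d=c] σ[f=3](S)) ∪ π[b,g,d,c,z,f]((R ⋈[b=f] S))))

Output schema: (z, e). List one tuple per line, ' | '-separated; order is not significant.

Row counts bottom-up:
  R → 6
  S → 5
  σ[f=3](S) → 0
  (R ⋈[d=c] σ[f=3](S)) → 0
  R → 6
  S → 5
  (R ⋈[b=f] S) → 3
  π[b,g,d,c,z,f]((R ⋈[b=f] S)) → 3
  ((R ⋈[d=c] σ[f=3](S)) ∪ π[b,g,d,c,z,f]((R ⋈[b=f] S))) → 3
  γ[z; COUNT(*)→e](((R ⋈[d=c] σ[f=3](S)) ∪ π[b,g,d,c,z,f]((R ⋈[b=f] S)))) → 3

== RESULT ==
z | e
p | 1
s | 1
t | 1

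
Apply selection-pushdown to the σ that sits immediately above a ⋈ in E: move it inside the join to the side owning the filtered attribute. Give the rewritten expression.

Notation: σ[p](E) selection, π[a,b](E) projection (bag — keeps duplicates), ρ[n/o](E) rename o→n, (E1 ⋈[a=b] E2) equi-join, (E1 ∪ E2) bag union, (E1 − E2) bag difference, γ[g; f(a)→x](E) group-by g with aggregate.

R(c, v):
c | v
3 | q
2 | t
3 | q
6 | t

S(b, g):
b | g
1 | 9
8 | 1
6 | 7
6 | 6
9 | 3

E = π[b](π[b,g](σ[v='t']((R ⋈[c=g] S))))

σ filters on v, owned by the left side.
E' = π[b](π[b,g]((σ[v='t'](R) ⋈[c=g] S)))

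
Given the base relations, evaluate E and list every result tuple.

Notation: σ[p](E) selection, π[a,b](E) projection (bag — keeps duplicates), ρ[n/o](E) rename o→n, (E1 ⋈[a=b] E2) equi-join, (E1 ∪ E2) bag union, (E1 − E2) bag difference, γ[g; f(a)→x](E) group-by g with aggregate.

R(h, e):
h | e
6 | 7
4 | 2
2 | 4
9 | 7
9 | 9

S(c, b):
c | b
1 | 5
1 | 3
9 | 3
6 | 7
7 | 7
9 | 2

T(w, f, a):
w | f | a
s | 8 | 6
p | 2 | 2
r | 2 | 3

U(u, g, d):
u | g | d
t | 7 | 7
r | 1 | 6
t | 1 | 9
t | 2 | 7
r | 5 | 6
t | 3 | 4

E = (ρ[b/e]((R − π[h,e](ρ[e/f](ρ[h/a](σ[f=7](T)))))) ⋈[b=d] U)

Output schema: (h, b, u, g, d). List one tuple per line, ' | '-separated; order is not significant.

Stepwise |·|:
  R → 5
  T → 3
  σ[f=7](T) → 0
  ρ[h/a](σ[f=7](T)) → 0
  ρ[e/f](ρ[h/a](σ[f=7](T))) → 0
  π[h,e](ρ[e/f](ρ[h/a](σ[f=7](T)))) → 0
  (R − π[h,e](ρ[e/f](ρ[h/a](σ[f=7](T))))) → 5
  ρ[b/e]((R − π[h,e](ρ[e/f](ρ[h/a](σ[f=7](T)))))) → 5
  U → 6
  (ρ[b/e]((R − π[h,e](ρ[e/f](ρ[h/a](σ[f=7](T)))))) ⋈[b=d] U) → 6

== RESULT ==
h | b | u | g | d
2 | 4 | t | 3 | 4
6 | 7 | t | 2 | 7
6 | 7 | t | 7 | 7
9 | 7 | t | 2 | 7
9 | 7 | t | 7 | 7
9 | 9 | t | 1 | 9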